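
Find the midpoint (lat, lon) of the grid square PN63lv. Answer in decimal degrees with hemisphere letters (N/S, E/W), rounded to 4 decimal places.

43.8958° N, 132.9583° E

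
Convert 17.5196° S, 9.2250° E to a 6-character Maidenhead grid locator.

JH42ol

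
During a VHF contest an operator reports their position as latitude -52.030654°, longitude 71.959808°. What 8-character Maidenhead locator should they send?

Offset from 180°W / 90°S: lon 251.95981°, lat 37.96935°.
Field: 251.95981/20 → 12 → M, 37.96935/10 → 3 → D; chars MD.
Square: 11.95981/2 → 5, 7.96935/1 → 7; chars 57.
Subsquare: 1.95981/0.0833333 → 23 → x, 0.96935/0.0416667 → 23 → x; chars xx.
Extended square: 0.04314/0.00833333 → 5, 0.01101/0.00416667 → 2; chars 52.

MD57xx52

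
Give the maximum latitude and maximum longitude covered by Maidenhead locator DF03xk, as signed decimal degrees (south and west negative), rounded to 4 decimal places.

Field D=3, F=5: +3·20° lon, +5·10° lat → SW at lon -120°, lat -40°.
Square 0, 3: +0·2° lon, +3·1° lat → SW at lon -120°, lat -37°.
Subsquare x=23, k=10: +23·0.0833333° lon, +10·0.0416667° lat → SW at lon -118.083°, lat -36.5833°.
Cell spans 0.0833333° lon × 0.0416667° lat. NE corner is SW corner plus one full cell.
latitude -36.5417, longitude -118.0000.

-36.5417, -118.0000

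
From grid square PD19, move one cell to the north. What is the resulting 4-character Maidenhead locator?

Latitude square 9; +1 → 10, wraps to 0, carry into field.
Latitude field D = 3; +1 → 4 = E.
The longitude characters are unchanged.

PE10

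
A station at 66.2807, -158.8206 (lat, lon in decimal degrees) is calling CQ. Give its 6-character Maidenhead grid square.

BP06og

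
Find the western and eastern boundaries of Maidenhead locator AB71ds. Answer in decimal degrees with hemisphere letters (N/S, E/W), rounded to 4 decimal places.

Field A=0, B=1: +0·20° lon, +1·10° lat → SW at lon -180°, lat -80°.
Square 7, 1: +7·2° lon, +1·1° lat → SW at lon -166°, lat -79°.
Subsquare d=3, s=18: +3·0.0833333° lon, +18·0.0416667° lat → SW at lon -165.75°, lat -78.25°.
Cell spans 0.0833333° lon × 0.0416667° lat.
west 165.7500° W, east 165.6667° W.

165.7500° W, 165.6667° W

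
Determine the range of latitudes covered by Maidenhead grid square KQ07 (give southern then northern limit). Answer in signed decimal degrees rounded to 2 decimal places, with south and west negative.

77.00, 78.00

Field K=10, Q=16: +10·20° lon, +16·10° lat → SW at lon 20°, lat 70°.
Square 0, 7: +0·2° lon, +7·1° lat → SW at lon 20°, lat 77°.
Cell spans 2° lon × 1° lat.
south 77.00, north 78.00.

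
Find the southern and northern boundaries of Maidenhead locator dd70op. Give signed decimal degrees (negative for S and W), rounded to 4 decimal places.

Field D=3, D=3: +3·20° lon, +3·10° lat → SW at lon -120°, lat -60°.
Square 7, 0: +7·2° lon, +0·1° lat → SW at lon -106°, lat -60°.
Subsquare o=14, p=15: +14·0.0833333° lon, +15·0.0416667° lat → SW at lon -104.833°, lat -59.375°.
Cell spans 0.0833333° lon × 0.0416667° lat.
south -59.3750, north -59.3333.

-59.3750, -59.3333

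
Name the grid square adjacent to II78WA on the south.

II77wx

Latitude subsquare a = 0; −1 → -1, wraps to 23 = x, carry into square.
Latitude square 8; −1 → 7.
The longitude characters are unchanged.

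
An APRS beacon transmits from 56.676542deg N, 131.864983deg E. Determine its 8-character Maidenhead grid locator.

Add 180° to longitude and 90° to latitude: 311.86498, 146.67654.
Field (20°×10°, letters A–R): 311.86498/20 → 15 → P, 146.67654/10 → 14 → O; chars PO.
Square (2°×1°, digits 0–9): 11.86498/2 → 5, 6.67654/1 → 6; chars 56.
Subsquare (5′×2.5′, letters a–x): 1.86498/0.0833333 → 22 → w, 0.67654/0.0416667 → 16 → q; chars wq.
Extended square (30″×15″, digits 0–9): 0.03165/0.00833333 → 3, 0.00988/0.00416667 → 2; chars 32.

PO56wq32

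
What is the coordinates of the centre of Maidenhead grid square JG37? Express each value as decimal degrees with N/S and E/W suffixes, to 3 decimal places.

22.500° S, 7.000° E

Field J=9, G=6: +9·20° lon, +6·10° lat → SW at lon 0°, lat -30°.
Square 3, 7: +3·2° lon, +7·1° lat → SW at lon 6°, lat -23°.
Cell spans 2° lon × 1° lat. Centre is SW corner plus half of each.
latitude 22.500° S, longitude 7.000° E.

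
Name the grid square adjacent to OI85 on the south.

OI84

Latitude square 5; −1 → 4.
The longitude characters are unchanged.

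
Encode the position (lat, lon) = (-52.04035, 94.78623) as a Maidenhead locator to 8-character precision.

ND77jx40

Add 180° to longitude and 90° to latitude: 274.78623, 37.95965.
Field (20°×10°, letters A–R): 274.78623/20 → 13 → N, 37.95965/10 → 3 → D; chars ND.
Square (2°×1°, digits 0–9): 14.78623/2 → 7, 7.95965/1 → 7; chars 77.
Subsquare (5′×2.5′, letters a–x): 0.78623/0.0833333 → 9 → j, 0.95965/0.0416667 → 23 → x; chars jx.
Extended square (30″×15″, digits 0–9): 0.03623/0.00833333 → 4, 0.00132/0.00416667 → 0; chars 40.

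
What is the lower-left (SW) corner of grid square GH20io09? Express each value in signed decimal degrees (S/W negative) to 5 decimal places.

-19.37917, -55.33333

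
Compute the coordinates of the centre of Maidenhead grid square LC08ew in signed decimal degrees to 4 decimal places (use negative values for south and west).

Field L=11, C=2: +11·20° lon, +2·10° lat → SW at lon 40°, lat -70°.
Square 0, 8: +0·2° lon, +8·1° lat → SW at lon 40°, lat -62°.
Subsquare e=4, w=22: +4·0.0833333° lon, +22·0.0416667° lat → SW at lon 40.3333°, lat -61.0833°.
Cell spans 0.0833333° lon × 0.0416667° lat. Centre is SW corner plus half of each.
latitude -61.0625, longitude 40.3750.

-61.0625, 40.3750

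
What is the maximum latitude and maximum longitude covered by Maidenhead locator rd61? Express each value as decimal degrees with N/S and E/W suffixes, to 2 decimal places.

58.00° S, 174.00° E

Field R=17, D=3: +17·20° lon, +3·10° lat → SW at lon 160°, lat -60°.
Square 6, 1: +6·2° lon, +1·1° lat → SW at lon 172°, lat -59°.
Cell spans 2° lon × 1° lat. NE corner is SW corner plus one full cell.
latitude 58.00° S, longitude 174.00° E.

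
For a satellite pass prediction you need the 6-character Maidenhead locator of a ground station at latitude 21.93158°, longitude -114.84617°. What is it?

DL21nw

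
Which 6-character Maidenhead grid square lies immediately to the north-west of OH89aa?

OH79xb

Longitude subsquare a = 0; −1 → -1, wraps to 23 = x, carry into square.
Longitude square 8; −1 → 7.
Latitude subsquare a = 0; +1 → 1 = b.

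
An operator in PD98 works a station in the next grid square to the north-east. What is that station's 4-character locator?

Longitude square 9; +1 → 10, wraps to 0, carry into field.
Longitude field P = 15; +1 → 16 = Q.
Latitude square 8; +1 → 9.

QD09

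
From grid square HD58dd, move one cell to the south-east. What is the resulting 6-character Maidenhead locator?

HD58ec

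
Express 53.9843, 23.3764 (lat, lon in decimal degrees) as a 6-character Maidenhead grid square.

Add 180° to longitude and 90° to latitude: 203.3764, 143.9843.
Field: 203.3764/20 → 10 → K, 143.9843/10 → 14 → O; chars KO.
Square: 3.3764/2 → 1, 3.9843/1 → 3; chars 13.
Subsquare: 1.3764/0.0833333 → 16 → q, 0.9843/0.0416667 → 23 → x; chars qx.

KO13qx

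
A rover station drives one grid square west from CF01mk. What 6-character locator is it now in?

CF01lk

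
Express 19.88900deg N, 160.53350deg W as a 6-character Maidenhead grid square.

AK99rv

Offset from 180°W / 90°S: lon 19.4665°, lat 109.8890°.
Field: 19.4665/20 → 0 → A, 109.8890/10 → 10 → K; chars AK.
Square: 19.4665/2 → 9, 9.8890/1 → 9; chars 99.
Subsquare: 1.4665/0.0833333 → 17 → r, 0.8890/0.0416667 → 21 → v; chars rv.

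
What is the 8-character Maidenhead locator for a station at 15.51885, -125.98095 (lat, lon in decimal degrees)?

CK75am24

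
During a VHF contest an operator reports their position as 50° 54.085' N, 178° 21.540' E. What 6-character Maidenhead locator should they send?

RO90ev

Shift to the Maidenhead origin (180°W, 90°S): lon 358.3590, lat 140.9014.
Field: lon ⌊358.3590/20⌋ = 17 → R; lat ⌊140.9014/10⌋ = 14 → O.
Square: lon ⌊18.3590/2⌋ = 9; lat ⌊0.9014/1⌋ = 0.
Subsquare: lon ⌊0.3590/0.0833333⌋ = 4 → e; lat ⌊0.9014/0.0416667⌋ = 21 → v.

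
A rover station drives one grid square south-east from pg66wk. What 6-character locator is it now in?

PG66xj

Longitude subsquare w = 22; +1 → 23 = x.
Latitude subsquare k = 10; −1 → 9 = j.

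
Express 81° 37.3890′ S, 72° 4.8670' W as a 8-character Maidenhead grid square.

FA38xj00

Add 180° to longitude and 90° to latitude: 107.91888, 8.37685.
Field: 107.91888/20 → 5 → F, 8.37685/10 → 0 → A; chars FA.
Square: 7.91888/2 → 3, 8.37685/1 → 8; chars 38.
Subsquare: 1.91888/0.0833333 → 23 → x, 0.37685/0.0416667 → 9 → j; chars xj.
Extended square: 0.00222/0.00833333 → 0, 0.00185/0.00416667 → 0; chars 00.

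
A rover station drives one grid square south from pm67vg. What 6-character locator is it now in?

PM67vf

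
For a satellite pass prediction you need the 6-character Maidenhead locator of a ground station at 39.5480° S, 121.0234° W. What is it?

CF90lk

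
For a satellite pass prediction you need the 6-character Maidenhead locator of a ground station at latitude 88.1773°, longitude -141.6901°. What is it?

BR98de

Offset from 180°W / 90°S: lon 38.3099°, lat 178.1773°.
Field: lon ⌊38.3099/20⌋ = 1 → B; lat ⌊178.1773/10⌋ = 17 → R.
Square: lon ⌊18.3099/2⌋ = 9; lat ⌊8.1773/1⌋ = 8.
Subsquare: lon ⌊0.3099/0.0833333⌋ = 3 → d; lat ⌊0.1773/0.0416667⌋ = 4 → e.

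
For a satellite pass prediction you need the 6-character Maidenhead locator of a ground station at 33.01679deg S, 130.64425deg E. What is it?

PF56hx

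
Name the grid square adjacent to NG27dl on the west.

Longitude subsquare d = 3; −1 → 2 = c.
The latitude characters are unchanged.

NG27cl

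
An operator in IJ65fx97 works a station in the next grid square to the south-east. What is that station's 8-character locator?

IJ65gx06

Longitude extended square 9; +1 → 10, wraps to 0, carry into subsquare.
Longitude subsquare f = 5; +1 → 6 = g.
Latitude extended square 7; −1 → 6.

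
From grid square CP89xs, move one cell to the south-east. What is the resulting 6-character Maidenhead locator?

CP99ar

Longitude subsquare x = 23; +1 → 24, wraps to 0 = a, carry into square.
Longitude square 8; +1 → 9.
Latitude subsquare s = 18; −1 → 17 = r.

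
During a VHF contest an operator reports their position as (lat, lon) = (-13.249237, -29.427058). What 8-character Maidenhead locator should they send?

Offset from 180°W / 90°S: lon 150.57294°, lat 76.75076°.
Field: 150.57294/20 → 7 → H, 76.75076/10 → 7 → H; chars HH.
Square: 10.57294/2 → 5, 6.75076/1 → 6; chars 56.
Subsquare: 0.57294/0.0833333 → 6 → g, 0.75076/0.0416667 → 18 → s; chars gs.
Extended square: 0.07294/0.00833333 → 8, 0.00076/0.00416667 → 0; chars 80.

HH56gs80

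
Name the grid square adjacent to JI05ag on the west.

II95xg

Longitude subsquare a = 0; −1 → -1, wraps to 23 = x, carry into square.
Longitude square 0; −1 → -1, wraps to 9, carry into field.
Longitude field J = 9; −1 → 8 = I.
The latitude characters are unchanged.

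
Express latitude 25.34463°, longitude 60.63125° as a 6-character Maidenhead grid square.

Add 180° to longitude and 90° to latitude: 240.6312, 115.3446.
Field (20°×10°, letters A–R): 240.6312/20 → 12 → M, 115.3446/10 → 11 → L; chars ML.
Square (2°×1°, digits 0–9): 0.6312/2 → 0, 5.3446/1 → 5; chars 05.
Subsquare (5′×2.5′, letters a–x): 0.6312/0.0833333 → 7 → h, 0.3446/0.0416667 → 8 → i; chars hi.

ML05hi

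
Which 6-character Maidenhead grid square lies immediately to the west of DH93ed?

DH93dd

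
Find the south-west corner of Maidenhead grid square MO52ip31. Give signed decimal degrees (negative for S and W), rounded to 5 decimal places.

52.62917, 70.69167

Field M=12, O=14: +12·20° lon, +14·10° lat → SW at lon 60°, lat 50°.
Square 5, 2: +5·2° lon, +2·1° lat → SW at lon 70°, lat 52°.
Subsquare i=8, p=15: +8·0.0833333° lon, +15·0.0416667° lat → SW at lon 70.6667°, lat 52.625°.
Extended square 3, 1: +3·0.00833333° lon, +1·0.00416667° lat → SW at lon 70.6917°, lat 52.6292°.
latitude 52.62917, longitude 70.69167.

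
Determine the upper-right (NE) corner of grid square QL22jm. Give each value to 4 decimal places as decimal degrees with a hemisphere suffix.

22.5417° N, 144.8333° E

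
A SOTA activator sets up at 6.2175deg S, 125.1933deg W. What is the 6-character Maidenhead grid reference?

CI73js

Shift to the Maidenhead origin (180°W, 90°S): lon 54.8067, lat 83.7825.
Field (20°×10°, letters A–R): lon ⌊54.8067/20⌋ = 2 → C; lat ⌊83.7825/10⌋ = 8 → I.
Square (2°×1°, digits 0–9): lon ⌊14.8067/2⌋ = 7; lat ⌊3.7825/1⌋ = 3.
Subsquare (5′×2.5′, letters a–x): lon ⌊0.8067/0.0833333⌋ = 9 → j; lat ⌊0.7825/0.0416667⌋ = 18 → s.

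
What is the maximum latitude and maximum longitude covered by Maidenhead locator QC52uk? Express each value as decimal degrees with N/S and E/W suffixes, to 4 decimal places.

67.5417° S, 151.7500° E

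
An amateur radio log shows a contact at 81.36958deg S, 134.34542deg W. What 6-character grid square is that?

CA28tp

Shift to the Maidenhead origin (180°W, 90°S): lon 45.6546, lat 8.6304.
Field: 45.6546/20 → 2 → C, 8.6304/10 → 0 → A; chars CA.
Square: 5.6546/2 → 2, 8.6304/1 → 8; chars 28.
Subsquare: 1.6546/0.0833333 → 19 → t, 0.6304/0.0416667 → 15 → p; chars tp.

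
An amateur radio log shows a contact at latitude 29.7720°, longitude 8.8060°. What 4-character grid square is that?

JL49

Offset from 180°W / 90°S: lon 188.81°, lat 119.77°.
Field: 188.81/20 → 9 → J, 119.77/10 → 11 → L; chars JL.
Square: 8.81/2 → 4, 9.77/1 → 9; chars 49.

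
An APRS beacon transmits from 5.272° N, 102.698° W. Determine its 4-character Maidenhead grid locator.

DJ85

Shift to the Maidenhead origin (180°W, 90°S): lon 77.30, lat 95.27.
Field (20°×10°, letters A–R): 77.30/20 → 3 → D, 95.27/10 → 9 → J; chars DJ.
Square (2°×1°, digits 0–9): 17.30/2 → 8, 5.27/1 → 5; chars 85.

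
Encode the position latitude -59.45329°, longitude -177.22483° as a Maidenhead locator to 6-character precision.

AD10jn

Shift to the Maidenhead origin (180°W, 90°S): lon 2.7752, lat 30.5467.
Field: 2.7752/20 → 0 → A, 30.5467/10 → 3 → D; chars AD.
Square: 2.7752/2 → 1, 0.5467/1 → 0; chars 10.
Subsquare: 0.7752/0.0833333 → 9 → j, 0.5467/0.0416667 → 13 → n; chars jn.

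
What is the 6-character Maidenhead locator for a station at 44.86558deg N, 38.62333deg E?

Shift to the Maidenhead origin (180°W, 90°S): lon 218.6233, lat 134.8656.
Field: 218.6233/20 → 10 → K, 134.8656/10 → 13 → N; chars KN.
Square: 18.6233/2 → 9, 4.8656/1 → 4; chars 94.
Subsquare: 0.6233/0.0833333 → 7 → h, 0.8656/0.0416667 → 20 → u; chars hu.

KN94hu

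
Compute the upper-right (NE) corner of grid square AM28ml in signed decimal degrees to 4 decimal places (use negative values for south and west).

Field A=0, M=12: +0·20° lon, +12·10° lat → SW at lon -180°, lat 30°.
Square 2, 8: +2·2° lon, +8·1° lat → SW at lon -176°, lat 38°.
Subsquare m=12, l=11: +12·0.0833333° lon, +11·0.0416667° lat → SW at lon -175°, lat 38.4583°.
Cell spans 0.0833333° lon × 0.0416667° lat. NE corner is SW corner plus one full cell.
latitude 38.5000, longitude -174.9167.

38.5000, -174.9167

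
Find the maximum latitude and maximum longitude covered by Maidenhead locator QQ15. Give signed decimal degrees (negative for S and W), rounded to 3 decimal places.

76.000, 144.000

Field Q=16, Q=16: +16·20° lon, +16·10° lat → SW at lon 140°, lat 70°.
Square 1, 5: +1·2° lon, +5·1° lat → SW at lon 142°, lat 75°.
Cell spans 2° lon × 1° lat. NE corner is SW corner plus one full cell.
latitude 76.000, longitude 144.000.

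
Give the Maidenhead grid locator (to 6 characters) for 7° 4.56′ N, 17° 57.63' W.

Shift to the Maidenhead origin (180°W, 90°S): lon 162.0395, lat 97.0760.
Field: lon ⌊162.0395/20⌋ = 8 → I; lat ⌊97.0760/10⌋ = 9 → J.
Square: lon ⌊2.0395/2⌋ = 1; lat ⌊7.0760/1⌋ = 7.
Subsquare: lon ⌊0.0395/0.0833333⌋ = 0 → a; lat ⌊0.0760/0.0416667⌋ = 1 → b.

IJ17ab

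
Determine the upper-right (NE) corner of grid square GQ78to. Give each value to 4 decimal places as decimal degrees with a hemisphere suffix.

Field G=6, Q=16: +6·20° lon, +16·10° lat → SW at lon -60°, lat 70°.
Square 7, 8: +7·2° lon, +8·1° lat → SW at lon -46°, lat 78°.
Subsquare t=19, o=14: +19·0.0833333° lon, +14·0.0416667° lat → SW at lon -44.4167°, lat 78.5833°.
Cell spans 0.0833333° lon × 0.0416667° lat. NE corner is SW corner plus one full cell.
latitude 78.6250° N, longitude 44.3333° W.

78.6250° N, 44.3333° W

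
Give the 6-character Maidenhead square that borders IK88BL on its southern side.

Latitude subsquare l = 11; −1 → 10 = k.
The longitude characters are unchanged.

IK88bk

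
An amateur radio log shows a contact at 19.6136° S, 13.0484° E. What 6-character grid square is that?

Shift to the Maidenhead origin (180°W, 90°S): lon 193.0484, lat 70.3864.
Field: lon ⌊193.0484/20⌋ = 9 → J; lat ⌊70.3864/10⌋ = 7 → H.
Square: lon ⌊13.0484/2⌋ = 6; lat ⌊0.3864/1⌋ = 0.
Subsquare: lon ⌊1.0484/0.0833333⌋ = 12 → m; lat ⌊0.3864/0.0416667⌋ = 9 → j.

JH60mj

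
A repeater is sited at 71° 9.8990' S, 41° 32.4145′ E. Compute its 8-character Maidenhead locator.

LB08su40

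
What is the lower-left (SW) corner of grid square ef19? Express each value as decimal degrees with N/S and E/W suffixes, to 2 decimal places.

31.00° S, 98.00° W

Field E=4, F=5: +4·20° lon, +5·10° lat → SW at lon -100°, lat -40°.
Square 1, 9: +1·2° lon, +9·1° lat → SW at lon -98°, lat -31°.
latitude 31.00° S, longitude 98.00° W.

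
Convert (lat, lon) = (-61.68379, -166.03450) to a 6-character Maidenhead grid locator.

AC68xh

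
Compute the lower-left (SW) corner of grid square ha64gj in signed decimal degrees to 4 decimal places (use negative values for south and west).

Field H=7, A=0: +7·20° lon, +0·10° lat → SW at lon -40°, lat -90°.
Square 6, 4: +6·2° lon, +4·1° lat → SW at lon -28°, lat -86°.
Subsquare g=6, j=9: +6·0.0833333° lon, +9·0.0416667° lat → SW at lon -27.5°, lat -85.625°.
latitude -85.6250, longitude -27.5000.

-85.6250, -27.5000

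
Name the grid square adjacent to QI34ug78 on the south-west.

Longitude extended square 7; −1 → 6.
Latitude extended square 8; −1 → 7.

QI34ug67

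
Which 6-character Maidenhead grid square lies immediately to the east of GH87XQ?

Longitude subsquare x = 23; +1 → 24, wraps to 0 = a, carry into square.
Longitude square 8; +1 → 9.
The latitude characters are unchanged.

GH97aq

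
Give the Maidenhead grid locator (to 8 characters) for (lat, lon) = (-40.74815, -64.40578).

FE79tg10

Offset from 180°W / 90°S: lon 115.59422°, lat 49.25185°.
Field: 115.59422/20 → 5 → F, 49.25185/10 → 4 → E; chars FE.
Square: 15.59422/2 → 7, 9.25185/1 → 9; chars 79.
Subsquare: 1.59422/0.0833333 → 19 → t, 0.25185/0.0416667 → 6 → g; chars tg.
Extended square: 0.01089/0.00833333 → 1, 0.00185/0.00416667 → 0; chars 10.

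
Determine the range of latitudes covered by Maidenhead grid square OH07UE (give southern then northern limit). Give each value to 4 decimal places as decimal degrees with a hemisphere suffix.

12.8333° S, 12.7917° S

Field O=14, H=7: +14·20° lon, +7·10° lat → SW at lon 100°, lat -20°.
Square 0, 7: +0·2° lon, +7·1° lat → SW at lon 100°, lat -13°.
Subsquare u=20, e=4: +20·0.0833333° lon, +4·0.0416667° lat → SW at lon 101.667°, lat -12.8333°.
Cell spans 0.0833333° lon × 0.0416667° lat.
south 12.8333° S, north 12.7917° S.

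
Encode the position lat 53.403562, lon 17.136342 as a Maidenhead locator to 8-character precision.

JO83nj66

Shift to the Maidenhead origin (180°W, 90°S): lon 197.13634, lat 143.40356.
Field (20°×10°, letters A–R): lon ⌊197.13634/20⌋ = 9 → J; lat ⌊143.40356/10⌋ = 14 → O.
Square (2°×1°, digits 0–9): lon ⌊17.13634/2⌋ = 8; lat ⌊3.40356/1⌋ = 3.
Subsquare (5′×2.5′, letters a–x): lon ⌊1.13634/0.0833333⌋ = 13 → n; lat ⌊0.40356/0.0416667⌋ = 9 → j.
Extended square (30″×15″, digits 0–9): lon ⌊0.05301/0.00833333⌋ = 6; lat ⌊0.02856/0.00416667⌋ = 6.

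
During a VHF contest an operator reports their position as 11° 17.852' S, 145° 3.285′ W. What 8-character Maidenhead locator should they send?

Add 180° to longitude and 90° to latitude: 34.94525, 78.70247.
Field: 34.94525/20 → 1 → B, 78.70247/10 → 7 → H; chars BH.
Square: 14.94525/2 → 7, 8.70247/1 → 8; chars 78.
Subsquare: 0.94525/0.0833333 → 11 → l, 0.70247/0.0416667 → 16 → q; chars lq.
Extended square: 0.02858/0.00833333 → 3, 0.03580/0.00416667 → 8; chars 38.

BH78lq38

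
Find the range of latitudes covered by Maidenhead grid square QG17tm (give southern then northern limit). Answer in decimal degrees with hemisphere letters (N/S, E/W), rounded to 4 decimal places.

22.5000° S, 22.4583° S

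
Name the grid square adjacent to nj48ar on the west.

Longitude subsquare a = 0; −1 → -1, wraps to 23 = x, carry into square.
Longitude square 4; −1 → 3.
The latitude characters are unchanged.

NJ38xr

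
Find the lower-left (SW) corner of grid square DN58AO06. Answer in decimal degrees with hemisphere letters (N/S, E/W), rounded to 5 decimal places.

48.60833° N, 110.00000° W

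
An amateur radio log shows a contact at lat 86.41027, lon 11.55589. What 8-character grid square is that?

Shift to the Maidenhead origin (180°W, 90°S): lon 191.55589, lat 176.41027.
Field: lon ⌊191.55589/20⌋ = 9 → J; lat ⌊176.41027/10⌋ = 17 → R.
Square: lon ⌊11.55589/2⌋ = 5; lat ⌊6.41027/1⌋ = 6.
Subsquare: lon ⌊1.55589/0.0833333⌋ = 18 → s; lat ⌊0.41027/0.0416667⌋ = 9 → j.
Extended square: lon ⌊0.05589/0.00833333⌋ = 6; lat ⌊0.03527/0.00416667⌋ = 8.

JR56sj68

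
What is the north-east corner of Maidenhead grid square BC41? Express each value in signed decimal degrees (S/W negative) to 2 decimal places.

-68.00, -150.00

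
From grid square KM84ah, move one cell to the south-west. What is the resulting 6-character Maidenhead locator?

KM74xg

Longitude subsquare a = 0; −1 → -1, wraps to 23 = x, carry into square.
Longitude square 8; −1 → 7.
Latitude subsquare h = 7; −1 → 6 = g.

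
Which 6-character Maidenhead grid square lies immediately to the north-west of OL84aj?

OL74xk

Longitude subsquare a = 0; −1 → -1, wraps to 23 = x, carry into square.
Longitude square 8; −1 → 7.
Latitude subsquare j = 9; +1 → 10 = k.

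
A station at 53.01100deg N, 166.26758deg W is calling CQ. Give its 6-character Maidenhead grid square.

Add 180° to longitude and 90° to latitude: 13.7324, 143.0110.
Field (20°×10°, letters A–R): lon ⌊13.7324/20⌋ = 0 → A; lat ⌊143.0110/10⌋ = 14 → O.
Square (2°×1°, digits 0–9): lon ⌊13.7324/2⌋ = 6; lat ⌊3.0110/1⌋ = 3.
Subsquare (5′×2.5′, letters a–x): lon ⌊1.7324/0.0833333⌋ = 20 → u; lat ⌊0.0110/0.0416667⌋ = 0 → a.

AO63ua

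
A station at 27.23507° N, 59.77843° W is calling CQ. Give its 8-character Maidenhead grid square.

Offset from 180°W / 90°S: lon 120.22157°, lat 117.23507°.
Field: 120.22157/20 → 6 → G, 117.23507/10 → 11 → L; chars GL.
Square: 0.22157/2 → 0, 7.23507/1 → 7; chars 07.
Subsquare: 0.22157/0.0833333 → 2 → c, 0.23507/0.0416667 → 5 → f; chars cf.
Extended square: 0.05490/0.00833333 → 6, 0.02674/0.00416667 → 6; chars 66.

GL07cf66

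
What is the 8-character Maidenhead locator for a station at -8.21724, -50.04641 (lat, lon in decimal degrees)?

Add 180° to longitude and 90° to latitude: 129.95359, 81.78276.
Field (20°×10°, letters A–R): lon ⌊129.95359/20⌋ = 6 → G; lat ⌊81.78276/10⌋ = 8 → I.
Square (2°×1°, digits 0–9): lon ⌊9.95359/2⌋ = 4; lat ⌊1.78276/1⌋ = 1.
Subsquare (5′×2.5′, letters a–x): lon ⌊1.95359/0.0833333⌋ = 23 → x; lat ⌊0.78276/0.0416667⌋ = 18 → s.
Extended square (30″×15″, digits 0–9): lon ⌊0.03692/0.00833333⌋ = 4; lat ⌊0.03276/0.00416667⌋ = 7.

GI41xs47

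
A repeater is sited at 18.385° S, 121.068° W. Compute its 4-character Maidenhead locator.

CH91

Add 180° to longitude and 90° to latitude: 58.93, 71.61.
Field: lon ⌊58.93/20⌋ = 2 → C; lat ⌊71.61/10⌋ = 7 → H.
Square: lon ⌊18.93/2⌋ = 9; lat ⌊1.61/1⌋ = 1.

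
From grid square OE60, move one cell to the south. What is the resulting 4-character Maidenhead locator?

Latitude square 0; −1 → -1, wraps to 9, carry into field.
Latitude field E = 4; −1 → 3 = D.
The longitude characters are unchanged.

OD69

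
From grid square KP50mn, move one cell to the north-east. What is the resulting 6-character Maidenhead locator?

KP50no

Longitude subsquare m = 12; +1 → 13 = n.
Latitude subsquare n = 13; +1 → 14 = o.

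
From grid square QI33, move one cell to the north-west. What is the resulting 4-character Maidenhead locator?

Longitude square 3; −1 → 2.
Latitude square 3; +1 → 4.

QI24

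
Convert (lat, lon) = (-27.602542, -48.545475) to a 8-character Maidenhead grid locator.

GG52rj45

Offset from 180°W / 90°S: lon 131.45452°, lat 62.39746°.
Field: lon ⌊131.45452/20⌋ = 6 → G; lat ⌊62.39746/10⌋ = 6 → G.
Square: lon ⌊11.45452/2⌋ = 5; lat ⌊2.39746/1⌋ = 2.
Subsquare: lon ⌊1.45452/0.0833333⌋ = 17 → r; lat ⌊0.39746/0.0416667⌋ = 9 → j.
Extended square: lon ⌊0.03786/0.00833333⌋ = 4; lat ⌊0.02246/0.00416667⌋ = 5.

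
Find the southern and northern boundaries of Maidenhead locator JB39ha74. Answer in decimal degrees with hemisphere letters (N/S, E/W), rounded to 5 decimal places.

70.98333° S, 70.97917° S

Field J=9, B=1: +9·20° lon, +1·10° lat → SW at lon 0°, lat -80°.
Square 3, 9: +3·2° lon, +9·1° lat → SW at lon 6°, lat -71°.
Subsquare h=7, a=0: +7·0.0833333° lon, +0·0.0416667° lat → SW at lon 6.58333°, lat -71°.
Extended square 7, 4: +7·0.00833333° lon, +4·0.00416667° lat → SW at lon 6.64167°, lat -70.9833°.
Cell spans 0.00833333° lon × 0.00416667° lat.
south 70.98333° S, north 70.97917° S.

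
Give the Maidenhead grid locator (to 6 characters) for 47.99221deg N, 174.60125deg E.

Offset from 180°W / 90°S: lon 354.6012°, lat 137.9922°.
Field: 354.6012/20 → 17 → R, 137.9922/10 → 13 → N; chars RN.
Square: 14.6012/2 → 7, 7.9922/1 → 7; chars 77.
Subsquare: 0.6012/0.0833333 → 7 → h, 0.9922/0.0416667 → 23 → x; chars hx.

RN77hx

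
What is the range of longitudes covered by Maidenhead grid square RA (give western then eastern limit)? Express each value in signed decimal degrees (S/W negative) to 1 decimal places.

160.0, 180.0

Field R=17, A=0: +17·20° lon, +0·10° lat → SW at lon 160°, lat -90°.
Cell spans 20° lon × 10° lat.
west 160.0, east 180.0.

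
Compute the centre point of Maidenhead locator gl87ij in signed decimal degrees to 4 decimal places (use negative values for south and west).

Field G=6, L=11: +6·20° lon, +11·10° lat → SW at lon -60°, lat 20°.
Square 8, 7: +8·2° lon, +7·1° lat → SW at lon -44°, lat 27°.
Subsquare i=8, j=9: +8·0.0833333° lon, +9·0.0416667° lat → SW at lon -43.3333°, lat 27.375°.
Cell spans 0.0833333° lon × 0.0416667° lat. Centre is SW corner plus half of each.
latitude 27.3958, longitude -43.2917.

27.3958, -43.2917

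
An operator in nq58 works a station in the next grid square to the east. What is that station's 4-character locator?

NQ68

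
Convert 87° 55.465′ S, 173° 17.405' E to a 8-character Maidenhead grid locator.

RA62pb48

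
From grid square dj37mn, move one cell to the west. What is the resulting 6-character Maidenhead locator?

Longitude subsquare m = 12; −1 → 11 = l.
The latitude characters are unchanged.

DJ37ln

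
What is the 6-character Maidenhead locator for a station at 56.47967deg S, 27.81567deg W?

HD63cm

Shift to the Maidenhead origin (180°W, 90°S): lon 152.1843, lat 33.5203.
Field: lon ⌊152.1843/20⌋ = 7 → H; lat ⌊33.5203/10⌋ = 3 → D.
Square: lon ⌊12.1843/2⌋ = 6; lat ⌊3.5203/1⌋ = 3.
Subsquare: lon ⌊0.1843/0.0833333⌋ = 2 → c; lat ⌊0.5203/0.0416667⌋ = 12 → m.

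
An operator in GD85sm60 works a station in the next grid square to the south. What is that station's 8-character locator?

Latitude extended square 0; −1 → -1, wraps to 9, carry into subsquare.
Latitude subsquare m = 12; −1 → 11 = l.
The longitude characters are unchanged.

GD85sl69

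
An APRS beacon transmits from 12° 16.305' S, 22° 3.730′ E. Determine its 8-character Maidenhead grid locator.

KH17ar74

Offset from 180°W / 90°S: lon 202.06217°, lat 77.72825°.
Field: lon ⌊202.06217/20⌋ = 10 → K; lat ⌊77.72825/10⌋ = 7 → H.
Square: lon ⌊2.06217/2⌋ = 1; lat ⌊7.72825/1⌋ = 7.
Subsquare: lon ⌊0.06217/0.0833333⌋ = 0 → a; lat ⌊0.72825/0.0416667⌋ = 17 → r.
Extended square: lon ⌊0.06217/0.00833333⌋ = 7; lat ⌊0.01992/0.00416667⌋ = 4.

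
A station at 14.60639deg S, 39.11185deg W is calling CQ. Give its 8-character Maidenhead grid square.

HH05kj64

Shift to the Maidenhead origin (180°W, 90°S): lon 140.88815, lat 75.39361.
Field: lon ⌊140.88815/20⌋ = 7 → H; lat ⌊75.39361/10⌋ = 7 → H.
Square: lon ⌊0.88815/2⌋ = 0; lat ⌊5.39361/1⌋ = 5.
Subsquare: lon ⌊0.88815/0.0833333⌋ = 10 → k; lat ⌊0.39361/0.0416667⌋ = 9 → j.
Extended square: lon ⌊0.05482/0.00833333⌋ = 6; lat ⌊0.01861/0.00416667⌋ = 4.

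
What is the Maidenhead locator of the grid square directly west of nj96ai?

NJ86xi

Longitude subsquare a = 0; −1 → -1, wraps to 23 = x, carry into square.
Longitude square 9; −1 → 8.
The latitude characters are unchanged.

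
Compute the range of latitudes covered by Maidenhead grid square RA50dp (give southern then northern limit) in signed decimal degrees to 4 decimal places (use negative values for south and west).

-89.3750, -89.3333

Field R=17, A=0: +17·20° lon, +0·10° lat → SW at lon 160°, lat -90°.
Square 5, 0: +5·2° lon, +0·1° lat → SW at lon 170°, lat -90°.
Subsquare d=3, p=15: +3·0.0833333° lon, +15·0.0416667° lat → SW at lon 170.25°, lat -89.375°.
Cell spans 0.0833333° lon × 0.0416667° lat.
south -89.3750, north -89.3333.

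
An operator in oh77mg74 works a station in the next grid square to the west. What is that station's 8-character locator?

OH77mg64

Longitude extended square 7; −1 → 6.
The latitude characters are unchanged.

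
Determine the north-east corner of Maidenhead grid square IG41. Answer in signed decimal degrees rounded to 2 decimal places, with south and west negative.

-28.00, -10.00

Field I=8, G=6: +8·20° lon, +6·10° lat → SW at lon -20°, lat -30°.
Square 4, 1: +4·2° lon, +1·1° lat → SW at lon -12°, lat -29°.
Cell spans 2° lon × 1° lat. NE corner is SW corner plus one full cell.
latitude -28.00, longitude -10.00.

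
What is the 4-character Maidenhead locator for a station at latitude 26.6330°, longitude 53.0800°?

Add 180° to longitude and 90° to latitude: 233.08, 116.63.
Field: lon ⌊233.08/20⌋ = 11 → L; lat ⌊116.63/10⌋ = 11 → L.
Square: lon ⌊13.08/2⌋ = 6; lat ⌊6.63/1⌋ = 6.

LL66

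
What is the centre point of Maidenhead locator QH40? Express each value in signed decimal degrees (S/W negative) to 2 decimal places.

-19.50, 149.00

Field Q=16, H=7: +16·20° lon, +7·10° lat → SW at lon 140°, lat -20°.
Square 4, 0: +4·2° lon, +0·1° lat → SW at lon 148°, lat -20°.
Cell spans 2° lon × 1° lat. Centre is SW corner plus half of each.
latitude -19.50, longitude 149.00.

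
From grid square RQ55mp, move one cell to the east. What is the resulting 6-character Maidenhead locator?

RQ55np

Longitude subsquare m = 12; +1 → 13 = n.
The latitude characters are unchanged.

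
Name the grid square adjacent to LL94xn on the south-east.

ML04am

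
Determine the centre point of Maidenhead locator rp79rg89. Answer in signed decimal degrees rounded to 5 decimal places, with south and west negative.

69.28958, 175.48750

Field R=17, P=15: +17·20° lon, +15·10° lat → SW at lon 160°, lat 60°.
Square 7, 9: +7·2° lon, +9·1° lat → SW at lon 174°, lat 69°.
Subsquare r=17, g=6: +17·0.0833333° lon, +6·0.0416667° lat → SW at lon 175.417°, lat 69.25°.
Extended square 8, 9: +8·0.00833333° lon, +9·0.00416667° lat → SW at lon 175.483°, lat 69.2875°.
Cell spans 0.00833333° lon × 0.00416667° lat. Centre is SW corner plus half of each.
latitude 69.28958, longitude 175.48750.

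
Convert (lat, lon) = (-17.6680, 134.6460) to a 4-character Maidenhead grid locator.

PH72

Shift to the Maidenhead origin (180°W, 90°S): lon 314.65, lat 72.33.
Field: 314.65/20 → 15 → P, 72.33/10 → 7 → H; chars PH.
Square: 14.65/2 → 7, 2.33/1 → 2; chars 72.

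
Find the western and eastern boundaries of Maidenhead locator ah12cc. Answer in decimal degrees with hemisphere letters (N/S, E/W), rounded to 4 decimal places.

Field A=0, H=7: +0·20° lon, +7·10° lat → SW at lon -180°, lat -20°.
Square 1, 2: +1·2° lon, +2·1° lat → SW at lon -178°, lat -18°.
Subsquare c=2, c=2: +2·0.0833333° lon, +2·0.0416667° lat → SW at lon -177.833°, lat -17.9167°.
Cell spans 0.0833333° lon × 0.0416667° lat.
west 177.8333° W, east 177.7500° W.

177.8333° W, 177.7500° W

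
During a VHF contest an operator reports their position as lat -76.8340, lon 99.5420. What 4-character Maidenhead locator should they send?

NB93

Shift to the Maidenhead origin (180°W, 90°S): lon 279.54, lat 13.17.
Field: lon ⌊279.54/20⌋ = 13 → N; lat ⌊13.17/10⌋ = 1 → B.
Square: lon ⌊19.54/2⌋ = 9; lat ⌊3.17/1⌋ = 3.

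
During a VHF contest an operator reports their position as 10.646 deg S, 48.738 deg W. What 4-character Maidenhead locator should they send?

Offset from 180°W / 90°S: lon 131.26°, lat 79.35°.
Field: 131.26/20 → 6 → G, 79.35/10 → 7 → H; chars GH.
Square: 11.26/2 → 5, 9.35/1 → 9; chars 59.

GH59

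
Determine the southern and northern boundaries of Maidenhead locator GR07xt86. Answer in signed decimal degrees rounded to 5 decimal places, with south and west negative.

Field G=6, R=17: +6·20° lon, +17·10° lat → SW at lon -60°, lat 80°.
Square 0, 7: +0·2° lon, +7·1° lat → SW at lon -60°, lat 87°.
Subsquare x=23, t=19: +23·0.0833333° lon, +19·0.0416667° lat → SW at lon -58.0833°, lat 87.7917°.
Extended square 8, 6: +8·0.00833333° lon, +6·0.00416667° lat → SW at lon -58.0167°, lat 87.8167°.
Cell spans 0.00833333° lon × 0.00416667° lat.
south 87.81667, north 87.82083.

87.81667, 87.82083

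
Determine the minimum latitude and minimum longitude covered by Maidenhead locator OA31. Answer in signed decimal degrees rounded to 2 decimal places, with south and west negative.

Field O=14, A=0: +14·20° lon, +0·10° lat → SW at lon 100°, lat -90°.
Square 3, 1: +3·2° lon, +1·1° lat → SW at lon 106°, lat -89°.
latitude -89.00, longitude 106.00.

-89.00, 106.00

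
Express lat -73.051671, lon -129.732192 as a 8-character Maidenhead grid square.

CB56dw27

Shift to the Maidenhead origin (180°W, 90°S): lon 50.26781, lat 16.94833.
Field: lon ⌊50.26781/20⌋ = 2 → C; lat ⌊16.94833/10⌋ = 1 → B.
Square: lon ⌊10.26781/2⌋ = 5; lat ⌊6.94833/1⌋ = 6.
Subsquare: lon ⌊0.26781/0.0833333⌋ = 3 → d; lat ⌊0.94833/0.0416667⌋ = 22 → w.
Extended square: lon ⌊0.01781/0.00833333⌋ = 2; lat ⌊0.03166/0.00416667⌋ = 7.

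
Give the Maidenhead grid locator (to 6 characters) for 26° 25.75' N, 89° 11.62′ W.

EL56jk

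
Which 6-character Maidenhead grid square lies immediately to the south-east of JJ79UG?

Longitude subsquare u = 20; +1 → 21 = v.
Latitude subsquare g = 6; −1 → 5 = f.

JJ79vf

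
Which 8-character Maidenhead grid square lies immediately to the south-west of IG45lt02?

IG45kt91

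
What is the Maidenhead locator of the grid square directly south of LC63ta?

Latitude subsquare a = 0; −1 → -1, wraps to 23 = x, carry into square.
Latitude square 3; −1 → 2.
The longitude characters are unchanged.

LC62tx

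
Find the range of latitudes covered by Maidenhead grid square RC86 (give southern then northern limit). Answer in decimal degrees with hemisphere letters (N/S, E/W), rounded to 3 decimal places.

Field R=17, C=2: +17·20° lon, +2·10° lat → SW at lon 160°, lat -70°.
Square 8, 6: +8·2° lon, +6·1° lat → SW at lon 176°, lat -64°.
Cell spans 2° lon × 1° lat.
south 64.000° S, north 63.000° S.

64.000° S, 63.000° S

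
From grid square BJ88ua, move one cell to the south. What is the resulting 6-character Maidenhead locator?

BJ87ux

Latitude subsquare a = 0; −1 → -1, wraps to 23 = x, carry into square.
Latitude square 8; −1 → 7.
The longitude characters are unchanged.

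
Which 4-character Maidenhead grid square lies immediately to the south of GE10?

Latitude square 0; −1 → -1, wraps to 9, carry into field.
Latitude field E = 4; −1 → 3 = D.
The longitude characters are unchanged.

GD19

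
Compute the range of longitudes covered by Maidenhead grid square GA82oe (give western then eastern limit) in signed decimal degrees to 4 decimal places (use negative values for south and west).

Field G=6, A=0: +6·20° lon, +0·10° lat → SW at lon -60°, lat -90°.
Square 8, 2: +8·2° lon, +2·1° lat → SW at lon -44°, lat -88°.
Subsquare o=14, e=4: +14·0.0833333° lon, +4·0.0416667° lat → SW at lon -42.8333°, lat -87.8333°.
Cell spans 0.0833333° lon × 0.0416667° lat.
west -42.8333, east -42.7500.

-42.8333, -42.7500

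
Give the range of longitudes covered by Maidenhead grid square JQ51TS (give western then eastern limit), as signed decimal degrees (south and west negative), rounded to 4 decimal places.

11.5833, 11.6667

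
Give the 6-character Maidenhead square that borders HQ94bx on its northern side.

HQ95ba

Latitude subsquare x = 23; +1 → 24, wraps to 0 = a, carry into square.
Latitude square 4; +1 → 5.
The longitude characters are unchanged.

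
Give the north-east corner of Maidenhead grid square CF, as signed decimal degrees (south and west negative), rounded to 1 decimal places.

-30.0, -120.0

Field C=2, F=5: +2·20° lon, +5·10° lat → SW at lon -140°, lat -40°.
Cell spans 20° lon × 10° lat. NE corner is SW corner plus one full cell.
latitude -30.0, longitude -120.0.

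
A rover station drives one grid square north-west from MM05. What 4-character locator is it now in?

LM96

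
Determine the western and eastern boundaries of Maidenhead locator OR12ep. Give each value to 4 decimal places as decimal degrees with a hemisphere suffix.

Field O=14, R=17: +14·20° lon, +17·10° lat → SW at lon 100°, lat 80°.
Square 1, 2: +1·2° lon, +2·1° lat → SW at lon 102°, lat 82°.
Subsquare e=4, p=15: +4·0.0833333° lon, +15·0.0416667° lat → SW at lon 102.333°, lat 82.625°.
Cell spans 0.0833333° lon × 0.0416667° lat.
west 102.3333° E, east 102.4167° E.

102.3333° E, 102.4167° E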